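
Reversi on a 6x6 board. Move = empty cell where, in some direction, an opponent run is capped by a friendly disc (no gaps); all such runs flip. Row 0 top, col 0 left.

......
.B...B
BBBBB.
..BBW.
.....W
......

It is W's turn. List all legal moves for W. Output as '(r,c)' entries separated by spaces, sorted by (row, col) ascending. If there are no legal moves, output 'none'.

Answer: (1,2) (1,4) (3,1)

Derivation:
(0,0): no bracket -> illegal
(0,1): no bracket -> illegal
(0,2): no bracket -> illegal
(0,4): no bracket -> illegal
(0,5): no bracket -> illegal
(1,0): no bracket -> illegal
(1,2): flips 1 -> legal
(1,3): no bracket -> illegal
(1,4): flips 1 -> legal
(2,5): no bracket -> illegal
(3,0): no bracket -> illegal
(3,1): flips 2 -> legal
(3,5): no bracket -> illegal
(4,1): no bracket -> illegal
(4,2): no bracket -> illegal
(4,3): no bracket -> illegal
(4,4): no bracket -> illegal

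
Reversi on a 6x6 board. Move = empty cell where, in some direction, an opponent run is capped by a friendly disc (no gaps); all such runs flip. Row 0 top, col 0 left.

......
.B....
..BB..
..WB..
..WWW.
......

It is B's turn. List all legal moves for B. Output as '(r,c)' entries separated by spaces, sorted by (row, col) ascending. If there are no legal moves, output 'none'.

Answer: (3,1) (4,1) (5,1) (5,2) (5,3) (5,5)

Derivation:
(2,1): no bracket -> illegal
(3,1): flips 1 -> legal
(3,4): no bracket -> illegal
(3,5): no bracket -> illegal
(4,1): flips 1 -> legal
(4,5): no bracket -> illegal
(5,1): flips 1 -> legal
(5,2): flips 2 -> legal
(5,3): flips 1 -> legal
(5,4): no bracket -> illegal
(5,5): flips 1 -> legal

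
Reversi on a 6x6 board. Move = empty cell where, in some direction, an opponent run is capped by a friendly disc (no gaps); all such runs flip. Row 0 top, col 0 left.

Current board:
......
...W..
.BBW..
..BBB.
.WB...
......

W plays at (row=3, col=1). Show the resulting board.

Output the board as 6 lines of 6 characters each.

Place W at (3,1); scan 8 dirs for brackets.
Dir NW: first cell '.' (not opp) -> no flip
Dir N: opp run (2,1), next='.' -> no flip
Dir NE: opp run (2,2) capped by W -> flip
Dir W: first cell '.' (not opp) -> no flip
Dir E: opp run (3,2) (3,3) (3,4), next='.' -> no flip
Dir SW: first cell '.' (not opp) -> no flip
Dir S: first cell 'W' (not opp) -> no flip
Dir SE: opp run (4,2), next='.' -> no flip
All flips: (2,2)

Answer: ......
...W..
.BWW..
.WBBB.
.WB...
......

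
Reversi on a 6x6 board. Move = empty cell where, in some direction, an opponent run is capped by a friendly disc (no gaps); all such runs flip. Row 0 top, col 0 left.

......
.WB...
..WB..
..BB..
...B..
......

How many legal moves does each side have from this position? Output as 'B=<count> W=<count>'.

Answer: B=3 W=5

Derivation:
-- B to move --
(0,0): flips 2 -> legal
(0,1): no bracket -> illegal
(0,2): no bracket -> illegal
(1,0): flips 1 -> legal
(1,3): no bracket -> illegal
(2,0): no bracket -> illegal
(2,1): flips 1 -> legal
(3,1): no bracket -> illegal
B mobility = 3
-- W to move --
(0,1): no bracket -> illegal
(0,2): flips 1 -> legal
(0,3): no bracket -> illegal
(1,3): flips 1 -> legal
(1,4): no bracket -> illegal
(2,1): no bracket -> illegal
(2,4): flips 1 -> legal
(3,1): no bracket -> illegal
(3,4): no bracket -> illegal
(4,1): no bracket -> illegal
(4,2): flips 1 -> legal
(4,4): flips 1 -> legal
(5,2): no bracket -> illegal
(5,3): no bracket -> illegal
(5,4): no bracket -> illegal
W mobility = 5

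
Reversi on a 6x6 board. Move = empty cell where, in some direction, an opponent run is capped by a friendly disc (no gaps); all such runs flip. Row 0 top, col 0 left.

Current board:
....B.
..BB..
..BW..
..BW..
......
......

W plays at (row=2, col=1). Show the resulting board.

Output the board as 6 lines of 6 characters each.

Answer: ....B.
..BB..
.WWW..
..BW..
......
......

Derivation:
Place W at (2,1); scan 8 dirs for brackets.
Dir NW: first cell '.' (not opp) -> no flip
Dir N: first cell '.' (not opp) -> no flip
Dir NE: opp run (1,2), next='.' -> no flip
Dir W: first cell '.' (not opp) -> no flip
Dir E: opp run (2,2) capped by W -> flip
Dir SW: first cell '.' (not opp) -> no flip
Dir S: first cell '.' (not opp) -> no flip
Dir SE: opp run (3,2), next='.' -> no flip
All flips: (2,2)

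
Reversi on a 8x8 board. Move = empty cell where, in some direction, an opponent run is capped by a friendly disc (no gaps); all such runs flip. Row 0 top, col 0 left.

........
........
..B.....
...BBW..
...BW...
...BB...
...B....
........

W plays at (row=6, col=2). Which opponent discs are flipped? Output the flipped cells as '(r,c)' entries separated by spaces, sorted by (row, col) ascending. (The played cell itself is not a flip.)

Answer: (5,3)

Derivation:
Dir NW: first cell '.' (not opp) -> no flip
Dir N: first cell '.' (not opp) -> no flip
Dir NE: opp run (5,3) capped by W -> flip
Dir W: first cell '.' (not opp) -> no flip
Dir E: opp run (6,3), next='.' -> no flip
Dir SW: first cell '.' (not opp) -> no flip
Dir S: first cell '.' (not opp) -> no flip
Dir SE: first cell '.' (not opp) -> no flip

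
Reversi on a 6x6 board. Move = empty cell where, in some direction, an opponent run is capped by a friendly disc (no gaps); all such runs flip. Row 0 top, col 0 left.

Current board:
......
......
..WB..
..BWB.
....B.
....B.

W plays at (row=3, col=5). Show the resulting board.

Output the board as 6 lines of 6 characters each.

Answer: ......
......
..WB..
..BWWW
....B.
....B.

Derivation:
Place W at (3,5); scan 8 dirs for brackets.
Dir NW: first cell '.' (not opp) -> no flip
Dir N: first cell '.' (not opp) -> no flip
Dir NE: edge -> no flip
Dir W: opp run (3,4) capped by W -> flip
Dir E: edge -> no flip
Dir SW: opp run (4,4), next='.' -> no flip
Dir S: first cell '.' (not opp) -> no flip
Dir SE: edge -> no flip
All flips: (3,4)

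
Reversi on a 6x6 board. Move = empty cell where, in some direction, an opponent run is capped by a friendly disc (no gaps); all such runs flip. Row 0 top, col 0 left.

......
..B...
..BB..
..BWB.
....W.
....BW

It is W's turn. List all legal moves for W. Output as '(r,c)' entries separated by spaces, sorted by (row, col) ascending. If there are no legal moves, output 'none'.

(0,1): no bracket -> illegal
(0,2): no bracket -> illegal
(0,3): no bracket -> illegal
(1,1): flips 1 -> legal
(1,3): flips 1 -> legal
(1,4): no bracket -> illegal
(2,1): no bracket -> illegal
(2,4): flips 1 -> legal
(2,5): no bracket -> illegal
(3,1): flips 1 -> legal
(3,5): flips 1 -> legal
(4,1): no bracket -> illegal
(4,2): no bracket -> illegal
(4,3): no bracket -> illegal
(4,5): no bracket -> illegal
(5,3): flips 1 -> legal

Answer: (1,1) (1,3) (2,4) (3,1) (3,5) (5,3)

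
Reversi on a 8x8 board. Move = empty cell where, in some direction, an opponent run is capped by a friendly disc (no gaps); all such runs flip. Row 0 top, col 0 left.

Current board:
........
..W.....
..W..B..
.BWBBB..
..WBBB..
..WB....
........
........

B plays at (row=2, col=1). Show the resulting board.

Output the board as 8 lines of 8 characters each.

Answer: ........
..W.....
.BW..B..
.BBBBB..
..WBBB..
..WB....
........
........

Derivation:
Place B at (2,1); scan 8 dirs for brackets.
Dir NW: first cell '.' (not opp) -> no flip
Dir N: first cell '.' (not opp) -> no flip
Dir NE: opp run (1,2), next='.' -> no flip
Dir W: first cell '.' (not opp) -> no flip
Dir E: opp run (2,2), next='.' -> no flip
Dir SW: first cell '.' (not opp) -> no flip
Dir S: first cell 'B' (not opp) -> no flip
Dir SE: opp run (3,2) capped by B -> flip
All flips: (3,2)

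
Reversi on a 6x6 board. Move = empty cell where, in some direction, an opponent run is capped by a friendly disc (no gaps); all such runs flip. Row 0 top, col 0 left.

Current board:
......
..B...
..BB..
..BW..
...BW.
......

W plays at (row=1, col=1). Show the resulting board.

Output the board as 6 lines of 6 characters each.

Place W at (1,1); scan 8 dirs for brackets.
Dir NW: first cell '.' (not opp) -> no flip
Dir N: first cell '.' (not opp) -> no flip
Dir NE: first cell '.' (not opp) -> no flip
Dir W: first cell '.' (not opp) -> no flip
Dir E: opp run (1,2), next='.' -> no flip
Dir SW: first cell '.' (not opp) -> no flip
Dir S: first cell '.' (not opp) -> no flip
Dir SE: opp run (2,2) capped by W -> flip
All flips: (2,2)

Answer: ......
.WB...
..WB..
..BW..
...BW.
......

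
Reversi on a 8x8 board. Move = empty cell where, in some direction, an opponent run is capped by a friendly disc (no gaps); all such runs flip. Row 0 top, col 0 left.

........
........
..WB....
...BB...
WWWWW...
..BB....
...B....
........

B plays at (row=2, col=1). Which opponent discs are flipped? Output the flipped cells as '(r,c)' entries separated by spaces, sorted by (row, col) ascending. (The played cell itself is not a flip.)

Dir NW: first cell '.' (not opp) -> no flip
Dir N: first cell '.' (not opp) -> no flip
Dir NE: first cell '.' (not opp) -> no flip
Dir W: first cell '.' (not opp) -> no flip
Dir E: opp run (2,2) capped by B -> flip
Dir SW: first cell '.' (not opp) -> no flip
Dir S: first cell '.' (not opp) -> no flip
Dir SE: first cell '.' (not opp) -> no flip

Answer: (2,2)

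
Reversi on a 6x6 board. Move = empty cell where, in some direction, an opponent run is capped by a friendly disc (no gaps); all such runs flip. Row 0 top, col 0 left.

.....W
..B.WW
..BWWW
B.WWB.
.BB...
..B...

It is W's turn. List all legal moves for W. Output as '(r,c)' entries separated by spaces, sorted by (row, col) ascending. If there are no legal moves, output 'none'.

Answer: (0,1) (0,2) (1,1) (2,1) (3,5) (4,3) (4,4) (4,5) (5,0) (5,1)

Derivation:
(0,1): flips 1 -> legal
(0,2): flips 2 -> legal
(0,3): no bracket -> illegal
(1,1): flips 1 -> legal
(1,3): no bracket -> illegal
(2,0): no bracket -> illegal
(2,1): flips 1 -> legal
(3,1): no bracket -> illegal
(3,5): flips 1 -> legal
(4,0): no bracket -> illegal
(4,3): flips 1 -> legal
(4,4): flips 1 -> legal
(4,5): flips 1 -> legal
(5,0): flips 1 -> legal
(5,1): flips 1 -> legal
(5,3): no bracket -> illegal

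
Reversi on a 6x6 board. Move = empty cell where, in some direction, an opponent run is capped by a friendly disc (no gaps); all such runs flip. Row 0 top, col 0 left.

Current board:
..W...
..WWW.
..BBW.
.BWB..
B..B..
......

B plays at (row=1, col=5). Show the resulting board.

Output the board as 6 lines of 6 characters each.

Place B at (1,5); scan 8 dirs for brackets.
Dir NW: first cell '.' (not opp) -> no flip
Dir N: first cell '.' (not opp) -> no flip
Dir NE: edge -> no flip
Dir W: opp run (1,4) (1,3) (1,2), next='.' -> no flip
Dir E: edge -> no flip
Dir SW: opp run (2,4) capped by B -> flip
Dir S: first cell '.' (not opp) -> no flip
Dir SE: edge -> no flip
All flips: (2,4)

Answer: ..W...
..WWWB
..BBB.
.BWB..
B..B..
......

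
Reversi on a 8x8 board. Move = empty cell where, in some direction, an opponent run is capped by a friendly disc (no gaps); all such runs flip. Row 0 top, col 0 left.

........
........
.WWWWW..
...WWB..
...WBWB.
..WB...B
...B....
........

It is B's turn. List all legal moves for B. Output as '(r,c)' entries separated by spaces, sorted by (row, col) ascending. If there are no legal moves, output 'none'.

Answer: (1,1) (1,3) (1,4) (1,5) (3,2) (4,1) (4,2) (5,1) (5,5)

Derivation:
(1,0): no bracket -> illegal
(1,1): flips 2 -> legal
(1,2): no bracket -> illegal
(1,3): flips 4 -> legal
(1,4): flips 2 -> legal
(1,5): flips 1 -> legal
(1,6): no bracket -> illegal
(2,0): no bracket -> illegal
(2,6): no bracket -> illegal
(3,0): no bracket -> illegal
(3,1): no bracket -> illegal
(3,2): flips 2 -> legal
(3,6): no bracket -> illegal
(4,1): flips 1 -> legal
(4,2): flips 1 -> legal
(5,1): flips 1 -> legal
(5,4): no bracket -> illegal
(5,5): flips 1 -> legal
(5,6): no bracket -> illegal
(6,1): no bracket -> illegal
(6,2): no bracket -> illegal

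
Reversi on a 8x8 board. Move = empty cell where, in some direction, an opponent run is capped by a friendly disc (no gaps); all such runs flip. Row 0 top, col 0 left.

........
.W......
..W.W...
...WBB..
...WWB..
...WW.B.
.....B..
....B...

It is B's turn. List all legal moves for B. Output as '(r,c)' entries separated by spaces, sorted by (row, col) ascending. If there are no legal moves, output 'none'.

Answer: (1,3) (1,4) (3,2) (4,2) (5,2) (6,2) (6,3) (6,4)

Derivation:
(0,0): no bracket -> illegal
(0,1): no bracket -> illegal
(0,2): no bracket -> illegal
(1,0): no bracket -> illegal
(1,2): no bracket -> illegal
(1,3): flips 1 -> legal
(1,4): flips 1 -> legal
(1,5): no bracket -> illegal
(2,0): no bracket -> illegal
(2,1): no bracket -> illegal
(2,3): no bracket -> illegal
(2,5): no bracket -> illegal
(3,1): no bracket -> illegal
(3,2): flips 3 -> legal
(4,2): flips 2 -> legal
(5,2): flips 1 -> legal
(5,5): no bracket -> illegal
(6,2): flips 2 -> legal
(6,3): flips 1 -> legal
(6,4): flips 2 -> legal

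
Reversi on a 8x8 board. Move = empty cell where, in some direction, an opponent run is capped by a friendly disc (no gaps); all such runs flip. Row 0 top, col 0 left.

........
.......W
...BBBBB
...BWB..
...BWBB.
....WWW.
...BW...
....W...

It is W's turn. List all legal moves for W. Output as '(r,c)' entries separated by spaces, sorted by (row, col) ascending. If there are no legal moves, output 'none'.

(1,2): flips 1 -> legal
(1,3): no bracket -> illegal
(1,4): flips 1 -> legal
(1,5): flips 3 -> legal
(1,6): flips 1 -> legal
(2,2): flips 1 -> legal
(3,2): flips 2 -> legal
(3,6): flips 3 -> legal
(3,7): flips 2 -> legal
(4,2): flips 1 -> legal
(4,7): flips 2 -> legal
(5,2): flips 2 -> legal
(5,3): no bracket -> illegal
(5,7): no bracket -> illegal
(6,2): flips 1 -> legal
(7,2): flips 1 -> legal
(7,3): no bracket -> illegal

Answer: (1,2) (1,4) (1,5) (1,6) (2,2) (3,2) (3,6) (3,7) (4,2) (4,7) (5,2) (6,2) (7,2)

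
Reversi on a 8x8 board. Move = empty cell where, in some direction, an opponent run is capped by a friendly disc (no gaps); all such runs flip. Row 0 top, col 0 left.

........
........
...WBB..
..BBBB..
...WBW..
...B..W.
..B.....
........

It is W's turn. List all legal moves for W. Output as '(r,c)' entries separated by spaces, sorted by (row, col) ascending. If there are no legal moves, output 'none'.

Answer: (1,5) (1,6) (2,1) (2,6) (4,1) (6,3)

Derivation:
(1,3): no bracket -> illegal
(1,4): no bracket -> illegal
(1,5): flips 2 -> legal
(1,6): flips 2 -> legal
(2,1): flips 1 -> legal
(2,2): no bracket -> illegal
(2,6): flips 2 -> legal
(3,1): no bracket -> illegal
(3,6): no bracket -> illegal
(4,1): flips 1 -> legal
(4,2): no bracket -> illegal
(4,6): no bracket -> illegal
(5,1): no bracket -> illegal
(5,2): no bracket -> illegal
(5,4): no bracket -> illegal
(5,5): no bracket -> illegal
(6,1): no bracket -> illegal
(6,3): flips 1 -> legal
(6,4): no bracket -> illegal
(7,1): no bracket -> illegal
(7,2): no bracket -> illegal
(7,3): no bracket -> illegal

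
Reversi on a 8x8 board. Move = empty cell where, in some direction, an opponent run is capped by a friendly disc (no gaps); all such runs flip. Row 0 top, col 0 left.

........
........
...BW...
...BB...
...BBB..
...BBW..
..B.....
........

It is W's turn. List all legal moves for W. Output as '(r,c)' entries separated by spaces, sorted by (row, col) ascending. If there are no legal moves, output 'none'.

(1,2): no bracket -> illegal
(1,3): no bracket -> illegal
(1,4): no bracket -> illegal
(2,2): flips 3 -> legal
(2,5): no bracket -> illegal
(3,2): no bracket -> illegal
(3,5): flips 1 -> legal
(3,6): no bracket -> illegal
(4,2): flips 1 -> legal
(4,6): no bracket -> illegal
(5,1): no bracket -> illegal
(5,2): flips 2 -> legal
(5,6): no bracket -> illegal
(6,1): no bracket -> illegal
(6,3): no bracket -> illegal
(6,4): flips 3 -> legal
(6,5): no bracket -> illegal
(7,1): no bracket -> illegal
(7,2): no bracket -> illegal
(7,3): no bracket -> illegal

Answer: (2,2) (3,5) (4,2) (5,2) (6,4)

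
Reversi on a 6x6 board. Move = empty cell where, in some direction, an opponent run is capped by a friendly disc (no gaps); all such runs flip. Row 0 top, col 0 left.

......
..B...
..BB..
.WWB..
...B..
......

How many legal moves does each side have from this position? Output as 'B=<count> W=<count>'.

Answer: B=5 W=5

Derivation:
-- B to move --
(2,0): no bracket -> illegal
(2,1): flips 1 -> legal
(3,0): flips 2 -> legal
(4,0): flips 1 -> legal
(4,1): flips 1 -> legal
(4,2): flips 1 -> legal
B mobility = 5
-- W to move --
(0,1): no bracket -> illegal
(0,2): flips 2 -> legal
(0,3): no bracket -> illegal
(1,1): no bracket -> illegal
(1,3): flips 1 -> legal
(1,4): flips 1 -> legal
(2,1): no bracket -> illegal
(2,4): no bracket -> illegal
(3,4): flips 1 -> legal
(4,2): no bracket -> illegal
(4,4): no bracket -> illegal
(5,2): no bracket -> illegal
(5,3): no bracket -> illegal
(5,4): flips 1 -> legal
W mobility = 5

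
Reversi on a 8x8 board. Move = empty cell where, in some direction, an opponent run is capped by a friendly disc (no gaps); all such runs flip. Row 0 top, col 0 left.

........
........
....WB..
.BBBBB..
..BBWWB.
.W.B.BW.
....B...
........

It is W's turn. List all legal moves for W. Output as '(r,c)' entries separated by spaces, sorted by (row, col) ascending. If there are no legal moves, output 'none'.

Answer: (1,5) (2,2) (2,3) (2,6) (3,6) (4,1) (4,7) (5,4) (5,7) (6,2) (6,5) (6,6)

Derivation:
(1,4): no bracket -> illegal
(1,5): flips 2 -> legal
(1,6): no bracket -> illegal
(2,0): no bracket -> illegal
(2,1): no bracket -> illegal
(2,2): flips 1 -> legal
(2,3): flips 1 -> legal
(2,6): flips 2 -> legal
(3,0): no bracket -> illegal
(3,6): flips 1 -> legal
(3,7): no bracket -> illegal
(4,0): no bracket -> illegal
(4,1): flips 2 -> legal
(4,7): flips 1 -> legal
(5,2): no bracket -> illegal
(5,4): flips 1 -> legal
(5,7): flips 2 -> legal
(6,2): flips 1 -> legal
(6,3): no bracket -> illegal
(6,5): flips 1 -> legal
(6,6): flips 1 -> legal
(7,3): no bracket -> illegal
(7,4): no bracket -> illegal
(7,5): no bracket -> illegal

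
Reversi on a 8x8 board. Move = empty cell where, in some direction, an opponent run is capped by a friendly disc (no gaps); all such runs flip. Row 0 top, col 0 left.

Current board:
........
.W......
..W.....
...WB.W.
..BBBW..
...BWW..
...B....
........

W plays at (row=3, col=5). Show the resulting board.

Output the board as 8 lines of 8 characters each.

Place W at (3,5); scan 8 dirs for brackets.
Dir NW: first cell '.' (not opp) -> no flip
Dir N: first cell '.' (not opp) -> no flip
Dir NE: first cell '.' (not opp) -> no flip
Dir W: opp run (3,4) capped by W -> flip
Dir E: first cell 'W' (not opp) -> no flip
Dir SW: opp run (4,4) (5,3), next='.' -> no flip
Dir S: first cell 'W' (not opp) -> no flip
Dir SE: first cell '.' (not opp) -> no flip
All flips: (3,4)

Answer: ........
.W......
..W.....
...WWWW.
..BBBW..
...BWW..
...B....
........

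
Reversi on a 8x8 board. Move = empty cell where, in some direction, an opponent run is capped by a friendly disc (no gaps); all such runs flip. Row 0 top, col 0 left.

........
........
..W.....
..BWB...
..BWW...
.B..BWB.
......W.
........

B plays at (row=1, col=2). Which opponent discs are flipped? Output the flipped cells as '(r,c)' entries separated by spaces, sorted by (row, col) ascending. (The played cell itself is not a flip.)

Dir NW: first cell '.' (not opp) -> no flip
Dir N: first cell '.' (not opp) -> no flip
Dir NE: first cell '.' (not opp) -> no flip
Dir W: first cell '.' (not opp) -> no flip
Dir E: first cell '.' (not opp) -> no flip
Dir SW: first cell '.' (not opp) -> no flip
Dir S: opp run (2,2) capped by B -> flip
Dir SE: first cell '.' (not opp) -> no flip

Answer: (2,2)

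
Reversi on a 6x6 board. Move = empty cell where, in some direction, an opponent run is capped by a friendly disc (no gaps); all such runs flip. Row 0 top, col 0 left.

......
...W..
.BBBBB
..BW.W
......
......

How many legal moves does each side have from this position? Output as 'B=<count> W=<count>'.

-- B to move --
(0,2): flips 1 -> legal
(0,3): flips 1 -> legal
(0,4): flips 1 -> legal
(1,2): no bracket -> illegal
(1,4): no bracket -> illegal
(3,4): flips 1 -> legal
(4,2): flips 1 -> legal
(4,3): flips 1 -> legal
(4,4): flips 1 -> legal
(4,5): flips 1 -> legal
B mobility = 8
-- W to move --
(1,0): no bracket -> illegal
(1,1): flips 1 -> legal
(1,2): no bracket -> illegal
(1,4): no bracket -> illegal
(1,5): flips 2 -> legal
(2,0): no bracket -> illegal
(3,0): no bracket -> illegal
(3,1): flips 2 -> legal
(3,4): no bracket -> illegal
(4,1): no bracket -> illegal
(4,2): no bracket -> illegal
(4,3): no bracket -> illegal
W mobility = 3

Answer: B=8 W=3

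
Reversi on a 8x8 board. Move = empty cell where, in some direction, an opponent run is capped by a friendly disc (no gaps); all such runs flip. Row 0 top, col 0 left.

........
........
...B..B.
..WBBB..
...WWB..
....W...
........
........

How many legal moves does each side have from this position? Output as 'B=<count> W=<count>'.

Answer: B=8 W=8

Derivation:
-- B to move --
(2,1): no bracket -> illegal
(2,2): no bracket -> illegal
(3,1): flips 1 -> legal
(4,1): flips 1 -> legal
(4,2): flips 2 -> legal
(5,2): flips 1 -> legal
(5,3): flips 2 -> legal
(5,5): flips 1 -> legal
(6,3): flips 1 -> legal
(6,4): flips 2 -> legal
(6,5): no bracket -> illegal
B mobility = 8
-- W to move --
(1,2): no bracket -> illegal
(1,3): flips 2 -> legal
(1,4): flips 1 -> legal
(1,5): no bracket -> illegal
(1,6): no bracket -> illegal
(1,7): flips 2 -> legal
(2,2): flips 1 -> legal
(2,4): flips 1 -> legal
(2,5): flips 1 -> legal
(2,7): no bracket -> illegal
(3,6): flips 4 -> legal
(3,7): no bracket -> illegal
(4,2): no bracket -> illegal
(4,6): flips 1 -> legal
(5,5): no bracket -> illegal
(5,6): no bracket -> illegal
W mobility = 8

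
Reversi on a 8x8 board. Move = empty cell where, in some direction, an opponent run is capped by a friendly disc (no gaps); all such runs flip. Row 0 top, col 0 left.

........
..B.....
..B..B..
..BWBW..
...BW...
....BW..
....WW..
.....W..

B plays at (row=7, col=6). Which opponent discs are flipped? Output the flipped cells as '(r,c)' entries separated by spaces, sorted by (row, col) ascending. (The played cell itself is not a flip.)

Answer: (6,5)

Derivation:
Dir NW: opp run (6,5) capped by B -> flip
Dir N: first cell '.' (not opp) -> no flip
Dir NE: first cell '.' (not opp) -> no flip
Dir W: opp run (7,5), next='.' -> no flip
Dir E: first cell '.' (not opp) -> no flip
Dir SW: edge -> no flip
Dir S: edge -> no flip
Dir SE: edge -> no flip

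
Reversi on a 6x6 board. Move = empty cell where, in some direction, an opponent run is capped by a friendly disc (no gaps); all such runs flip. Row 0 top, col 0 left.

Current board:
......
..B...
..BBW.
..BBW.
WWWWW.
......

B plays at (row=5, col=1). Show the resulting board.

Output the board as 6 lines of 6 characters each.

Place B at (5,1); scan 8 dirs for brackets.
Dir NW: opp run (4,0), next=edge -> no flip
Dir N: opp run (4,1), next='.' -> no flip
Dir NE: opp run (4,2) capped by B -> flip
Dir W: first cell '.' (not opp) -> no flip
Dir E: first cell '.' (not opp) -> no flip
Dir SW: edge -> no flip
Dir S: edge -> no flip
Dir SE: edge -> no flip
All flips: (4,2)

Answer: ......
..B...
..BBW.
..BBW.
WWBWW.
.B....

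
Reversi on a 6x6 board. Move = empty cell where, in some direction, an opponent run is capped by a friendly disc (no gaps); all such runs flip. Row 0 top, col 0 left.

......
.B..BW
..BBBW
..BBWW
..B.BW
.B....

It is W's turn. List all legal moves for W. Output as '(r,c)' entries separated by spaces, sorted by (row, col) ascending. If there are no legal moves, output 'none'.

(0,0): no bracket -> illegal
(0,1): no bracket -> illegal
(0,2): no bracket -> illegal
(0,3): flips 1 -> legal
(0,4): flips 2 -> legal
(0,5): no bracket -> illegal
(1,0): no bracket -> illegal
(1,2): flips 1 -> legal
(1,3): flips 2 -> legal
(2,0): no bracket -> illegal
(2,1): flips 3 -> legal
(3,1): flips 2 -> legal
(4,0): no bracket -> illegal
(4,1): no bracket -> illegal
(4,3): flips 1 -> legal
(5,0): no bracket -> illegal
(5,2): no bracket -> illegal
(5,3): flips 1 -> legal
(5,4): flips 1 -> legal
(5,5): no bracket -> illegal

Answer: (0,3) (0,4) (1,2) (1,3) (2,1) (3,1) (4,3) (5,3) (5,4)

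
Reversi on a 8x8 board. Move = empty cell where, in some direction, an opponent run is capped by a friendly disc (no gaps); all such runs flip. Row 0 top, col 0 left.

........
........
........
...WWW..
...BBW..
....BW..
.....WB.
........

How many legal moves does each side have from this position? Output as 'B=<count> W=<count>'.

-- B to move --
(2,2): flips 1 -> legal
(2,3): flips 1 -> legal
(2,4): flips 1 -> legal
(2,5): flips 1 -> legal
(2,6): flips 1 -> legal
(3,2): no bracket -> illegal
(3,6): flips 1 -> legal
(4,2): no bracket -> illegal
(4,6): flips 1 -> legal
(5,6): flips 1 -> legal
(6,4): flips 1 -> legal
(7,4): no bracket -> illegal
(7,5): no bracket -> illegal
(7,6): flips 1 -> legal
B mobility = 10
-- W to move --
(3,2): flips 2 -> legal
(4,2): flips 2 -> legal
(5,2): flips 1 -> legal
(5,3): flips 3 -> legal
(5,6): no bracket -> illegal
(5,7): no bracket -> illegal
(6,3): flips 1 -> legal
(6,4): flips 2 -> legal
(6,7): flips 1 -> legal
(7,5): no bracket -> illegal
(7,6): no bracket -> illegal
(7,7): flips 1 -> legal
W mobility = 8

Answer: B=10 W=8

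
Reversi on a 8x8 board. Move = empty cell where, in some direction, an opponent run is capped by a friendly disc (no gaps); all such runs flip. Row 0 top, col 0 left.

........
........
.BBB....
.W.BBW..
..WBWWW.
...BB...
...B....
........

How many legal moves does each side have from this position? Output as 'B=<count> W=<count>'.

-- B to move --
(2,0): flips 2 -> legal
(2,4): no bracket -> illegal
(2,5): no bracket -> illegal
(2,6): flips 2 -> legal
(3,0): no bracket -> illegal
(3,2): no bracket -> illegal
(3,6): flips 2 -> legal
(3,7): no bracket -> illegal
(4,0): flips 1 -> legal
(4,1): flips 2 -> legal
(4,7): flips 3 -> legal
(5,1): flips 1 -> legal
(5,2): no bracket -> illegal
(5,5): flips 1 -> legal
(5,6): flips 1 -> legal
(5,7): no bracket -> illegal
B mobility = 9
-- W to move --
(1,0): no bracket -> illegal
(1,1): flips 3 -> legal
(1,2): flips 2 -> legal
(1,3): flips 1 -> legal
(1,4): no bracket -> illegal
(2,0): no bracket -> illegal
(2,4): flips 2 -> legal
(2,5): no bracket -> illegal
(3,0): no bracket -> illegal
(3,2): flips 2 -> legal
(5,2): no bracket -> illegal
(5,5): no bracket -> illegal
(6,2): flips 1 -> legal
(6,4): flips 2 -> legal
(6,5): no bracket -> illegal
(7,2): flips 2 -> legal
(7,3): no bracket -> illegal
(7,4): no bracket -> illegal
W mobility = 8

Answer: B=9 W=8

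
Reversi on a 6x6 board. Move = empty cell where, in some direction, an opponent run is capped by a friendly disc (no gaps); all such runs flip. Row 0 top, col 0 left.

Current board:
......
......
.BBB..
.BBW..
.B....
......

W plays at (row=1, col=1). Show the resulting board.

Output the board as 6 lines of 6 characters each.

Answer: ......
.W....
.BWB..
.BBW..
.B....
......

Derivation:
Place W at (1,1); scan 8 dirs for brackets.
Dir NW: first cell '.' (not opp) -> no flip
Dir N: first cell '.' (not opp) -> no flip
Dir NE: first cell '.' (not opp) -> no flip
Dir W: first cell '.' (not opp) -> no flip
Dir E: first cell '.' (not opp) -> no flip
Dir SW: first cell '.' (not opp) -> no flip
Dir S: opp run (2,1) (3,1) (4,1), next='.' -> no flip
Dir SE: opp run (2,2) capped by W -> flip
All flips: (2,2)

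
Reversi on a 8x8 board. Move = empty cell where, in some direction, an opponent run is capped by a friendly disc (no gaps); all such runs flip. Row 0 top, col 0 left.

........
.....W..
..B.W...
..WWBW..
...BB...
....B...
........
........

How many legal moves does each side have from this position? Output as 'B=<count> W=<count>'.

Answer: B=7 W=6

Derivation:
-- B to move --
(0,4): no bracket -> illegal
(0,5): no bracket -> illegal
(0,6): no bracket -> illegal
(1,3): no bracket -> illegal
(1,4): flips 1 -> legal
(1,6): no bracket -> illegal
(2,1): flips 1 -> legal
(2,3): flips 1 -> legal
(2,5): no bracket -> illegal
(2,6): flips 1 -> legal
(3,1): flips 2 -> legal
(3,6): flips 1 -> legal
(4,1): no bracket -> illegal
(4,2): flips 1 -> legal
(4,5): no bracket -> illegal
(4,6): no bracket -> illegal
B mobility = 7
-- W to move --
(1,1): flips 1 -> legal
(1,2): flips 1 -> legal
(1,3): no bracket -> illegal
(2,1): no bracket -> illegal
(2,3): no bracket -> illegal
(2,5): no bracket -> illegal
(3,1): no bracket -> illegal
(4,2): no bracket -> illegal
(4,5): no bracket -> illegal
(5,2): no bracket -> illegal
(5,3): flips 2 -> legal
(5,5): flips 1 -> legal
(6,3): no bracket -> illegal
(6,4): flips 3 -> legal
(6,5): flips 2 -> legal
W mobility = 6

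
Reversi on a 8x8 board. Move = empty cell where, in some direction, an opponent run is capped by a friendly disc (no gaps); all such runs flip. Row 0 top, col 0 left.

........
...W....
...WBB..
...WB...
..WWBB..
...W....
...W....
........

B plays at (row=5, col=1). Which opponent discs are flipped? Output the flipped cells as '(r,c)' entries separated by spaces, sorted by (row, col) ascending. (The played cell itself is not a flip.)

Dir NW: first cell '.' (not opp) -> no flip
Dir N: first cell '.' (not opp) -> no flip
Dir NE: opp run (4,2) (3,3) capped by B -> flip
Dir W: first cell '.' (not opp) -> no flip
Dir E: first cell '.' (not opp) -> no flip
Dir SW: first cell '.' (not opp) -> no flip
Dir S: first cell '.' (not opp) -> no flip
Dir SE: first cell '.' (not opp) -> no flip

Answer: (3,3) (4,2)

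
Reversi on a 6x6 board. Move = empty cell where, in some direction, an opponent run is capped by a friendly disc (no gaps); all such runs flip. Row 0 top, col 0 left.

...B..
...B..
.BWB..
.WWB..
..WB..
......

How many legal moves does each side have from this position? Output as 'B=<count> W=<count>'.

Answer: B=5 W=9

Derivation:
-- B to move --
(1,1): flips 1 -> legal
(1,2): no bracket -> illegal
(2,0): no bracket -> illegal
(3,0): flips 2 -> legal
(4,0): flips 2 -> legal
(4,1): flips 3 -> legal
(5,1): flips 1 -> legal
(5,2): no bracket -> illegal
(5,3): no bracket -> illegal
B mobility = 5
-- W to move --
(0,2): no bracket -> illegal
(0,4): flips 1 -> legal
(1,0): flips 1 -> legal
(1,1): flips 1 -> legal
(1,2): no bracket -> illegal
(1,4): flips 1 -> legal
(2,0): flips 1 -> legal
(2,4): flips 2 -> legal
(3,0): no bracket -> illegal
(3,4): flips 1 -> legal
(4,4): flips 2 -> legal
(5,2): no bracket -> illegal
(5,3): no bracket -> illegal
(5,4): flips 1 -> legal
W mobility = 9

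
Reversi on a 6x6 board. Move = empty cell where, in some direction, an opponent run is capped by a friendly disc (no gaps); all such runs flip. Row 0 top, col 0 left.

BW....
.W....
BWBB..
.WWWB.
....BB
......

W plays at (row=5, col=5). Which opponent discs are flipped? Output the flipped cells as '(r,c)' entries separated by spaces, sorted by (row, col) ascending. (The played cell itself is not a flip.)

Dir NW: opp run (4,4) capped by W -> flip
Dir N: opp run (4,5), next='.' -> no flip
Dir NE: edge -> no flip
Dir W: first cell '.' (not opp) -> no flip
Dir E: edge -> no flip
Dir SW: edge -> no flip
Dir S: edge -> no flip
Dir SE: edge -> no flip

Answer: (4,4)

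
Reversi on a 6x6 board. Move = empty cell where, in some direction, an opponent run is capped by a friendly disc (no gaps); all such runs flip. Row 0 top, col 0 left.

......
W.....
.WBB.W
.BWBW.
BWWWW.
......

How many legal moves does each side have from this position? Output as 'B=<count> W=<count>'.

Answer: B=9 W=7

Derivation:
-- B to move --
(0,0): no bracket -> illegal
(0,1): no bracket -> illegal
(1,1): flips 1 -> legal
(1,2): no bracket -> illegal
(1,4): no bracket -> illegal
(1,5): no bracket -> illegal
(2,0): flips 1 -> legal
(2,4): no bracket -> illegal
(3,0): no bracket -> illegal
(3,5): flips 1 -> legal
(4,5): flips 5 -> legal
(5,0): flips 2 -> legal
(5,1): flips 2 -> legal
(5,2): flips 2 -> legal
(5,3): flips 2 -> legal
(5,4): no bracket -> illegal
(5,5): flips 1 -> legal
B mobility = 9
-- W to move --
(1,1): flips 2 -> legal
(1,2): flips 2 -> legal
(1,3): flips 2 -> legal
(1,4): flips 1 -> legal
(2,0): flips 1 -> legal
(2,4): flips 3 -> legal
(3,0): flips 1 -> legal
(5,0): no bracket -> illegal
(5,1): no bracket -> illegal
W mobility = 7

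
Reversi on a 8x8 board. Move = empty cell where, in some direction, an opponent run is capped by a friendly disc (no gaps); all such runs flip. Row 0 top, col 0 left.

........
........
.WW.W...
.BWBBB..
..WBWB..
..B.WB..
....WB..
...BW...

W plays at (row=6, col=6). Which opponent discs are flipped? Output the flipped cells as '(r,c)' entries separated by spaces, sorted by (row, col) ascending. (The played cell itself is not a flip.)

Answer: (5,5) (6,5)

Derivation:
Dir NW: opp run (5,5) capped by W -> flip
Dir N: first cell '.' (not opp) -> no flip
Dir NE: first cell '.' (not opp) -> no flip
Dir W: opp run (6,5) capped by W -> flip
Dir E: first cell '.' (not opp) -> no flip
Dir SW: first cell '.' (not opp) -> no flip
Dir S: first cell '.' (not opp) -> no flip
Dir SE: first cell '.' (not opp) -> no flip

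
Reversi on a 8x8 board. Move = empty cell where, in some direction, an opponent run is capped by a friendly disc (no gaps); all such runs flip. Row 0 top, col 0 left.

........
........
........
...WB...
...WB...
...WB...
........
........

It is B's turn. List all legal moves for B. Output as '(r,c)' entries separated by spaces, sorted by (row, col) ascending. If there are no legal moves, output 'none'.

(2,2): flips 1 -> legal
(2,3): no bracket -> illegal
(2,4): no bracket -> illegal
(3,2): flips 2 -> legal
(4,2): flips 1 -> legal
(5,2): flips 2 -> legal
(6,2): flips 1 -> legal
(6,3): no bracket -> illegal
(6,4): no bracket -> illegal

Answer: (2,2) (3,2) (4,2) (5,2) (6,2)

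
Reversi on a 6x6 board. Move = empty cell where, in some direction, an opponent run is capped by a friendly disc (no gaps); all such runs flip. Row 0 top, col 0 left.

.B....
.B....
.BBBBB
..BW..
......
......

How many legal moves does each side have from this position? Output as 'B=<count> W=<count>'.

-- B to move --
(3,4): flips 1 -> legal
(4,2): flips 1 -> legal
(4,3): flips 1 -> legal
(4,4): flips 1 -> legal
B mobility = 4
-- W to move --
(0,0): flips 2 -> legal
(0,2): no bracket -> illegal
(1,0): no bracket -> illegal
(1,2): no bracket -> illegal
(1,3): flips 1 -> legal
(1,4): no bracket -> illegal
(1,5): flips 1 -> legal
(2,0): no bracket -> illegal
(3,0): no bracket -> illegal
(3,1): flips 1 -> legal
(3,4): no bracket -> illegal
(3,5): no bracket -> illegal
(4,1): no bracket -> illegal
(4,2): no bracket -> illegal
(4,3): no bracket -> illegal
W mobility = 4

Answer: B=4 W=4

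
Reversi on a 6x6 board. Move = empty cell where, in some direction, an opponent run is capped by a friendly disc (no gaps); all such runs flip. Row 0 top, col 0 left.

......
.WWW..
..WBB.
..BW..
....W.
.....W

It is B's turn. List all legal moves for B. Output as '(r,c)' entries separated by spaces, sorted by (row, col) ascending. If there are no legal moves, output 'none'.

(0,0): no bracket -> illegal
(0,1): flips 1 -> legal
(0,2): flips 3 -> legal
(0,3): flips 1 -> legal
(0,4): no bracket -> illegal
(1,0): no bracket -> illegal
(1,4): no bracket -> illegal
(2,0): no bracket -> illegal
(2,1): flips 1 -> legal
(3,1): no bracket -> illegal
(3,4): flips 1 -> legal
(3,5): no bracket -> illegal
(4,2): flips 1 -> legal
(4,3): flips 1 -> legal
(4,5): no bracket -> illegal
(5,3): no bracket -> illegal
(5,4): no bracket -> illegal

Answer: (0,1) (0,2) (0,3) (2,1) (3,4) (4,2) (4,3)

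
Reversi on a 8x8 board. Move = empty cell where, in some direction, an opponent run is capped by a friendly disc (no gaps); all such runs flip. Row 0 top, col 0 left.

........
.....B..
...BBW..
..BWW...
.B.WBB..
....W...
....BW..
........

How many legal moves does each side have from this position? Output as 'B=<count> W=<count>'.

Answer: B=8 W=14

Derivation:
-- B to move --
(1,4): no bracket -> illegal
(1,6): no bracket -> illegal
(2,2): flips 1 -> legal
(2,6): flips 1 -> legal
(3,5): flips 3 -> legal
(3,6): no bracket -> illegal
(4,2): flips 2 -> legal
(5,2): no bracket -> illegal
(5,3): flips 2 -> legal
(5,5): no bracket -> illegal
(5,6): no bracket -> illegal
(6,3): flips 1 -> legal
(6,6): flips 1 -> legal
(7,4): no bracket -> illegal
(7,5): no bracket -> illegal
(7,6): flips 3 -> legal
B mobility = 8
-- W to move --
(0,4): no bracket -> illegal
(0,5): flips 1 -> legal
(0,6): flips 2 -> legal
(1,2): flips 1 -> legal
(1,3): flips 1 -> legal
(1,4): flips 1 -> legal
(1,6): no bracket -> illegal
(2,1): flips 1 -> legal
(2,2): flips 2 -> legal
(2,6): no bracket -> illegal
(3,0): no bracket -> illegal
(3,1): flips 1 -> legal
(3,5): no bracket -> illegal
(3,6): flips 1 -> legal
(4,0): no bracket -> illegal
(4,2): no bracket -> illegal
(4,6): flips 2 -> legal
(5,0): no bracket -> illegal
(5,1): no bracket -> illegal
(5,2): no bracket -> illegal
(5,3): no bracket -> illegal
(5,5): flips 1 -> legal
(5,6): flips 1 -> legal
(6,3): flips 1 -> legal
(7,3): no bracket -> illegal
(7,4): flips 1 -> legal
(7,5): no bracket -> illegal
W mobility = 14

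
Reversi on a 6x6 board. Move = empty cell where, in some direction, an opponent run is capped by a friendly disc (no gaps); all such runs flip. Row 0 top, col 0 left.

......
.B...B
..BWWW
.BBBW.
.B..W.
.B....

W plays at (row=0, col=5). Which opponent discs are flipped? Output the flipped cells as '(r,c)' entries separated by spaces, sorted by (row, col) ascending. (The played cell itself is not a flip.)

Dir NW: edge -> no flip
Dir N: edge -> no flip
Dir NE: edge -> no flip
Dir W: first cell '.' (not opp) -> no flip
Dir E: edge -> no flip
Dir SW: first cell '.' (not opp) -> no flip
Dir S: opp run (1,5) capped by W -> flip
Dir SE: edge -> no flip

Answer: (1,5)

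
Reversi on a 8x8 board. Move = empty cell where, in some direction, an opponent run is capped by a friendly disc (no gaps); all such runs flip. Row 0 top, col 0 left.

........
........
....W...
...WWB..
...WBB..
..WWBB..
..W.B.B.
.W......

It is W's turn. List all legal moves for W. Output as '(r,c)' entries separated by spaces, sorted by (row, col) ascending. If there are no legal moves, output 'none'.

(2,5): no bracket -> illegal
(2,6): flips 2 -> legal
(3,6): flips 1 -> legal
(4,6): flips 3 -> legal
(5,6): flips 3 -> legal
(5,7): no bracket -> illegal
(6,3): no bracket -> illegal
(6,5): flips 1 -> legal
(6,7): no bracket -> illegal
(7,3): no bracket -> illegal
(7,4): flips 3 -> legal
(7,5): flips 1 -> legal
(7,6): no bracket -> illegal
(7,7): flips 3 -> legal

Answer: (2,6) (3,6) (4,6) (5,6) (6,5) (7,4) (7,5) (7,7)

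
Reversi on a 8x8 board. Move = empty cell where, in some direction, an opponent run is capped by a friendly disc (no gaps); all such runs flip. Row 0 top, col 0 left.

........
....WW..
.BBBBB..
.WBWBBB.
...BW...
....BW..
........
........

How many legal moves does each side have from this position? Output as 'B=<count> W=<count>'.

-- B to move --
(0,3): flips 1 -> legal
(0,4): flips 1 -> legal
(0,5): flips 2 -> legal
(0,6): flips 1 -> legal
(1,3): no bracket -> illegal
(1,6): no bracket -> illegal
(2,0): no bracket -> illegal
(2,6): no bracket -> illegal
(3,0): flips 1 -> legal
(4,0): flips 1 -> legal
(4,1): flips 1 -> legal
(4,2): flips 1 -> legal
(4,5): flips 1 -> legal
(4,6): no bracket -> illegal
(5,3): flips 1 -> legal
(5,6): flips 1 -> legal
(6,4): no bracket -> illegal
(6,5): no bracket -> illegal
(6,6): flips 3 -> legal
B mobility = 12
-- W to move --
(1,0): no bracket -> illegal
(1,1): flips 2 -> legal
(1,2): no bracket -> illegal
(1,3): flips 2 -> legal
(1,6): no bracket -> illegal
(2,0): no bracket -> illegal
(2,6): flips 1 -> legal
(2,7): no bracket -> illegal
(3,0): no bracket -> illegal
(3,7): flips 3 -> legal
(4,1): flips 2 -> legal
(4,2): flips 1 -> legal
(4,5): flips 2 -> legal
(4,6): no bracket -> illegal
(4,7): flips 2 -> legal
(5,2): no bracket -> illegal
(5,3): flips 2 -> legal
(6,3): no bracket -> illegal
(6,4): flips 1 -> legal
(6,5): no bracket -> illegal
W mobility = 10

Answer: B=12 W=10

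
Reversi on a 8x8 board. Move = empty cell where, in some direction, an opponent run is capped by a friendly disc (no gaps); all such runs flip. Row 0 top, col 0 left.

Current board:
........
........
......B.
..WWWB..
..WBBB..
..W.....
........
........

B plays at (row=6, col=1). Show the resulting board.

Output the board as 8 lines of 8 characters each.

Place B at (6,1); scan 8 dirs for brackets.
Dir NW: first cell '.' (not opp) -> no flip
Dir N: first cell '.' (not opp) -> no flip
Dir NE: opp run (5,2) capped by B -> flip
Dir W: first cell '.' (not opp) -> no flip
Dir E: first cell '.' (not opp) -> no flip
Dir SW: first cell '.' (not opp) -> no flip
Dir S: first cell '.' (not opp) -> no flip
Dir SE: first cell '.' (not opp) -> no flip
All flips: (5,2)

Answer: ........
........
......B.
..WWWB..
..WBBB..
..B.....
.B......
........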